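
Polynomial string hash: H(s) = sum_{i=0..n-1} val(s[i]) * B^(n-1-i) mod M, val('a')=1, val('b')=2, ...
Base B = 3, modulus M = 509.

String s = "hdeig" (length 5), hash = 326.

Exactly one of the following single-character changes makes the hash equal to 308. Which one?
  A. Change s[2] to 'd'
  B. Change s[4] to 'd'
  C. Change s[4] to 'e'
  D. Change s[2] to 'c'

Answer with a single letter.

Answer: D

Derivation:
Option A: s[2]='e'->'d', delta=(4-5)*3^2 mod 509 = 500, hash=326+500 mod 509 = 317
Option B: s[4]='g'->'d', delta=(4-7)*3^0 mod 509 = 506, hash=326+506 mod 509 = 323
Option C: s[4]='g'->'e', delta=(5-7)*3^0 mod 509 = 507, hash=326+507 mod 509 = 324
Option D: s[2]='e'->'c', delta=(3-5)*3^2 mod 509 = 491, hash=326+491 mod 509 = 308 <-- target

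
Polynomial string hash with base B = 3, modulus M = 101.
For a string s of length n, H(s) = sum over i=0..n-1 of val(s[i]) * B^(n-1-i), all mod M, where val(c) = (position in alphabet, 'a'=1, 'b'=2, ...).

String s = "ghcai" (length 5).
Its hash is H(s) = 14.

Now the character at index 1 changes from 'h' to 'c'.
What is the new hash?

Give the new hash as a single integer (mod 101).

val('h') = 8, val('c') = 3
Position k = 1, exponent = n-1-k = 3
B^3 mod M = 3^3 mod 101 = 27
Delta = (3 - 8) * 27 mod 101 = 67
New hash = (14 + 67) mod 101 = 81

Answer: 81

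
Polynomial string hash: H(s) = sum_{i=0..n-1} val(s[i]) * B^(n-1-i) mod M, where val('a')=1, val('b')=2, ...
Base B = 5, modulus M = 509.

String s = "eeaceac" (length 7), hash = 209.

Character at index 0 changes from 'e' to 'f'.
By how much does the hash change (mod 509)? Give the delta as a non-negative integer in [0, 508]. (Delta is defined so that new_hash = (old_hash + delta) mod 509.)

Answer: 355

Derivation:
Delta formula: (val(new) - val(old)) * B^(n-1-k) mod M
  val('f') - val('e') = 6 - 5 = 1
  B^(n-1-k) = 5^6 mod 509 = 355
  Delta = 1 * 355 mod 509 = 355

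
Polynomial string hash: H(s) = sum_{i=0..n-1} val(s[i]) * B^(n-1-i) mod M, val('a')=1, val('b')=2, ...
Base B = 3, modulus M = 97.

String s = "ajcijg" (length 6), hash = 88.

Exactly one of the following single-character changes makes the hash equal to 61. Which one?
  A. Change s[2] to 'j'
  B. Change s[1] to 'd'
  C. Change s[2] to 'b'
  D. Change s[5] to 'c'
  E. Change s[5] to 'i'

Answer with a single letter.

Answer: C

Derivation:
Option A: s[2]='c'->'j', delta=(10-3)*3^3 mod 97 = 92, hash=88+92 mod 97 = 83
Option B: s[1]='j'->'d', delta=(4-10)*3^4 mod 97 = 96, hash=88+96 mod 97 = 87
Option C: s[2]='c'->'b', delta=(2-3)*3^3 mod 97 = 70, hash=88+70 mod 97 = 61 <-- target
Option D: s[5]='g'->'c', delta=(3-7)*3^0 mod 97 = 93, hash=88+93 mod 97 = 84
Option E: s[5]='g'->'i', delta=(9-7)*3^0 mod 97 = 2, hash=88+2 mod 97 = 90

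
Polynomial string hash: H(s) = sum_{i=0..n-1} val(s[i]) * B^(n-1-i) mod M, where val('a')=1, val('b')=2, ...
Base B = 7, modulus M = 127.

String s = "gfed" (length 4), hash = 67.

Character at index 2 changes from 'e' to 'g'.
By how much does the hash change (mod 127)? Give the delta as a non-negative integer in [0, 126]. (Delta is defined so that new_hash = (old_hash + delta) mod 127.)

Delta formula: (val(new) - val(old)) * B^(n-1-k) mod M
  val('g') - val('e') = 7 - 5 = 2
  B^(n-1-k) = 7^1 mod 127 = 7
  Delta = 2 * 7 mod 127 = 14

Answer: 14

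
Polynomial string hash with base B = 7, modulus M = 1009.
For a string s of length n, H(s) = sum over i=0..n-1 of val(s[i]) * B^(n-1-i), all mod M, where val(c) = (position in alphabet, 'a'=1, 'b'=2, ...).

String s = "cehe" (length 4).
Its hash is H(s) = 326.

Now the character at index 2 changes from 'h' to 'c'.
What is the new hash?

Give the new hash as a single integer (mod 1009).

Answer: 291

Derivation:
val('h') = 8, val('c') = 3
Position k = 2, exponent = n-1-k = 1
B^1 mod M = 7^1 mod 1009 = 7
Delta = (3 - 8) * 7 mod 1009 = 974
New hash = (326 + 974) mod 1009 = 291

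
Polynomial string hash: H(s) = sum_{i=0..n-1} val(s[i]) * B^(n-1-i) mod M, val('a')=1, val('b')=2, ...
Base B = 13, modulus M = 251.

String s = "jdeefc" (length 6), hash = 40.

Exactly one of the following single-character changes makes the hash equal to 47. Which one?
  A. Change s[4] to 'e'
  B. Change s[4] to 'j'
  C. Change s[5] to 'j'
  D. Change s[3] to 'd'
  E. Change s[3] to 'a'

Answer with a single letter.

Option A: s[4]='f'->'e', delta=(5-6)*13^1 mod 251 = 238, hash=40+238 mod 251 = 27
Option B: s[4]='f'->'j', delta=(10-6)*13^1 mod 251 = 52, hash=40+52 mod 251 = 92
Option C: s[5]='c'->'j', delta=(10-3)*13^0 mod 251 = 7, hash=40+7 mod 251 = 47 <-- target
Option D: s[3]='e'->'d', delta=(4-5)*13^2 mod 251 = 82, hash=40+82 mod 251 = 122
Option E: s[3]='e'->'a', delta=(1-5)*13^2 mod 251 = 77, hash=40+77 mod 251 = 117

Answer: C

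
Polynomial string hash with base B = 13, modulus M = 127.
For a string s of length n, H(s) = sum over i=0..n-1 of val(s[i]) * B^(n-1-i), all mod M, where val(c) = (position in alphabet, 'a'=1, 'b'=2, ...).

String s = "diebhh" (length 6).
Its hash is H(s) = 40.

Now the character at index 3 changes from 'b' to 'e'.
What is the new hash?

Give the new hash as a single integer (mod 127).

val('b') = 2, val('e') = 5
Position k = 3, exponent = n-1-k = 2
B^2 mod M = 13^2 mod 127 = 42
Delta = (5 - 2) * 42 mod 127 = 126
New hash = (40 + 126) mod 127 = 39

Answer: 39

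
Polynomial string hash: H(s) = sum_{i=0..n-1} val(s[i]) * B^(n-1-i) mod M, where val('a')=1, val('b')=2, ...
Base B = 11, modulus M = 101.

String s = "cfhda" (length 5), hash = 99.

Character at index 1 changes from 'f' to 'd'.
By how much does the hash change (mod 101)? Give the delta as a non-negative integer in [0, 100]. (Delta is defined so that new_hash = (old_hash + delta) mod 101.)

Answer: 65

Derivation:
Delta formula: (val(new) - val(old)) * B^(n-1-k) mod M
  val('d') - val('f') = 4 - 6 = -2
  B^(n-1-k) = 11^3 mod 101 = 18
  Delta = -2 * 18 mod 101 = 65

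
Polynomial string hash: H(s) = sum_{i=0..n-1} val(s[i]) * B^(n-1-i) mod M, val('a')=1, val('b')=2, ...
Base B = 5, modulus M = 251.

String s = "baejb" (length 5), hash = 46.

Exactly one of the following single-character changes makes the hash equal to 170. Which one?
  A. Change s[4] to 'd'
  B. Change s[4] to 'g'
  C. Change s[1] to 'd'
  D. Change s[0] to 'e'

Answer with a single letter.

Option A: s[4]='b'->'d', delta=(4-2)*5^0 mod 251 = 2, hash=46+2 mod 251 = 48
Option B: s[4]='b'->'g', delta=(7-2)*5^0 mod 251 = 5, hash=46+5 mod 251 = 51
Option C: s[1]='a'->'d', delta=(4-1)*5^3 mod 251 = 124, hash=46+124 mod 251 = 170 <-- target
Option D: s[0]='b'->'e', delta=(5-2)*5^4 mod 251 = 118, hash=46+118 mod 251 = 164

Answer: C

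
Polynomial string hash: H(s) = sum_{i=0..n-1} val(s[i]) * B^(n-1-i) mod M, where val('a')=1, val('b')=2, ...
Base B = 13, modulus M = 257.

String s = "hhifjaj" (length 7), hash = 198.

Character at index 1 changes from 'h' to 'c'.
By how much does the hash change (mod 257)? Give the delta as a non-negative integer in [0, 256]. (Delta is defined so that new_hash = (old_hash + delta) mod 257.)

Answer: 103

Derivation:
Delta formula: (val(new) - val(old)) * B^(n-1-k) mod M
  val('c') - val('h') = 3 - 8 = -5
  B^(n-1-k) = 13^5 mod 257 = 185
  Delta = -5 * 185 mod 257 = 103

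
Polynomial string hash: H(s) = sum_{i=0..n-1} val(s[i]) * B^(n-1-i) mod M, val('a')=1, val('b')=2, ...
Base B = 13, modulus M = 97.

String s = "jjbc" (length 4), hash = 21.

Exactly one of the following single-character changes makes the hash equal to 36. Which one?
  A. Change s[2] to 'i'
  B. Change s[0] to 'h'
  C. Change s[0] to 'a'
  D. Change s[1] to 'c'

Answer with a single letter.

Option A: s[2]='b'->'i', delta=(9-2)*13^1 mod 97 = 91, hash=21+91 mod 97 = 15
Option B: s[0]='j'->'h', delta=(8-10)*13^3 mod 97 = 68, hash=21+68 mod 97 = 89
Option C: s[0]='j'->'a', delta=(1-10)*13^3 mod 97 = 15, hash=21+15 mod 97 = 36 <-- target
Option D: s[1]='j'->'c', delta=(3-10)*13^2 mod 97 = 78, hash=21+78 mod 97 = 2

Answer: C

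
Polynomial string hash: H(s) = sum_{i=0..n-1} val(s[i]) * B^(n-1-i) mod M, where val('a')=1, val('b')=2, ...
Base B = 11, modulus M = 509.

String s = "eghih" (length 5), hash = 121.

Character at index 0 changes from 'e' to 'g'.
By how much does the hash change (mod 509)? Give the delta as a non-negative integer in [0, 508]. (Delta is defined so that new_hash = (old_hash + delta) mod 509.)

Answer: 269

Derivation:
Delta formula: (val(new) - val(old)) * B^(n-1-k) mod M
  val('g') - val('e') = 7 - 5 = 2
  B^(n-1-k) = 11^4 mod 509 = 389
  Delta = 2 * 389 mod 509 = 269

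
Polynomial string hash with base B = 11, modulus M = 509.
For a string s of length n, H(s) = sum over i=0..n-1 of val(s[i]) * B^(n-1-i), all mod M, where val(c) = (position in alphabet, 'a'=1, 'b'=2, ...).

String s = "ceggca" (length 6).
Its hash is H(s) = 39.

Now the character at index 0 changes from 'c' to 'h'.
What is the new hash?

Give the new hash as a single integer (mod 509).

val('c') = 3, val('h') = 8
Position k = 0, exponent = n-1-k = 5
B^5 mod M = 11^5 mod 509 = 207
Delta = (8 - 3) * 207 mod 509 = 17
New hash = (39 + 17) mod 509 = 56

Answer: 56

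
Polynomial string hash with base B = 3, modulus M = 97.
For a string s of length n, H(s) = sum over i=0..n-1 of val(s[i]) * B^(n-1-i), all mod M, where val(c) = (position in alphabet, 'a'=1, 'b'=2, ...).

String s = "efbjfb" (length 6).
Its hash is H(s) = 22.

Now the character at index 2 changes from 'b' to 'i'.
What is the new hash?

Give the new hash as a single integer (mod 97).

val('b') = 2, val('i') = 9
Position k = 2, exponent = n-1-k = 3
B^3 mod M = 3^3 mod 97 = 27
Delta = (9 - 2) * 27 mod 97 = 92
New hash = (22 + 92) mod 97 = 17

Answer: 17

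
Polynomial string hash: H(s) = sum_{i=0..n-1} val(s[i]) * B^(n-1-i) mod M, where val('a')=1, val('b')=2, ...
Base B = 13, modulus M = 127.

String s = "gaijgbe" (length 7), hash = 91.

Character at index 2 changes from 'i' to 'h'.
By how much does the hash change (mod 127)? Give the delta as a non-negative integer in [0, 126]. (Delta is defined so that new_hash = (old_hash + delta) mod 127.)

Answer: 14

Derivation:
Delta formula: (val(new) - val(old)) * B^(n-1-k) mod M
  val('h') - val('i') = 8 - 9 = -1
  B^(n-1-k) = 13^4 mod 127 = 113
  Delta = -1 * 113 mod 127 = 14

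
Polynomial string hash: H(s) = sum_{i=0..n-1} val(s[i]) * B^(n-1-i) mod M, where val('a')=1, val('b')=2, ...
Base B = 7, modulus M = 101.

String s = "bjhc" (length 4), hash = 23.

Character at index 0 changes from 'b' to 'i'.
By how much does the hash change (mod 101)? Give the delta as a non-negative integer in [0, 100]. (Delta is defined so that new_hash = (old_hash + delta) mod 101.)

Answer: 78

Derivation:
Delta formula: (val(new) - val(old)) * B^(n-1-k) mod M
  val('i') - val('b') = 9 - 2 = 7
  B^(n-1-k) = 7^3 mod 101 = 40
  Delta = 7 * 40 mod 101 = 78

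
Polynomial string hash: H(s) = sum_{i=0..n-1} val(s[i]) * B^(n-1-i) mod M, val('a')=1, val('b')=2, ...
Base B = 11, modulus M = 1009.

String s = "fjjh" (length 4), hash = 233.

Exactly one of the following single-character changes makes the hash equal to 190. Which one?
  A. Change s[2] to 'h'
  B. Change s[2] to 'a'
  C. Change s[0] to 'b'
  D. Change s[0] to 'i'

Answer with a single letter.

Answer: D

Derivation:
Option A: s[2]='j'->'h', delta=(8-10)*11^1 mod 1009 = 987, hash=233+987 mod 1009 = 211
Option B: s[2]='j'->'a', delta=(1-10)*11^1 mod 1009 = 910, hash=233+910 mod 1009 = 134
Option C: s[0]='f'->'b', delta=(2-6)*11^3 mod 1009 = 730, hash=233+730 mod 1009 = 963
Option D: s[0]='f'->'i', delta=(9-6)*11^3 mod 1009 = 966, hash=233+966 mod 1009 = 190 <-- target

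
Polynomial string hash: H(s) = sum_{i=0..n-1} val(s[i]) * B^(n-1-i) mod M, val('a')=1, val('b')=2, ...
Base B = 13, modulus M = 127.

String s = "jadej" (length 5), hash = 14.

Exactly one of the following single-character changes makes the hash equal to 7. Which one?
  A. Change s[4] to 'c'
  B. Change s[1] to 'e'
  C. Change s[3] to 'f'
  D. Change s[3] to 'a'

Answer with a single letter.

Option A: s[4]='j'->'c', delta=(3-10)*13^0 mod 127 = 120, hash=14+120 mod 127 = 7 <-- target
Option B: s[1]='a'->'e', delta=(5-1)*13^3 mod 127 = 25, hash=14+25 mod 127 = 39
Option C: s[3]='e'->'f', delta=(6-5)*13^1 mod 127 = 13, hash=14+13 mod 127 = 27
Option D: s[3]='e'->'a', delta=(1-5)*13^1 mod 127 = 75, hash=14+75 mod 127 = 89

Answer: A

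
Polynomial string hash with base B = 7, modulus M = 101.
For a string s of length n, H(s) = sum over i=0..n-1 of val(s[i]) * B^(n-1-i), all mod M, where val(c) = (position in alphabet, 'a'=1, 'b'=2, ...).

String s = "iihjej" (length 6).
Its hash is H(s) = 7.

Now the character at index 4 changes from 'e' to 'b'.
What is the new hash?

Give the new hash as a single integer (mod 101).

val('e') = 5, val('b') = 2
Position k = 4, exponent = n-1-k = 1
B^1 mod M = 7^1 mod 101 = 7
Delta = (2 - 5) * 7 mod 101 = 80
New hash = (7 + 80) mod 101 = 87

Answer: 87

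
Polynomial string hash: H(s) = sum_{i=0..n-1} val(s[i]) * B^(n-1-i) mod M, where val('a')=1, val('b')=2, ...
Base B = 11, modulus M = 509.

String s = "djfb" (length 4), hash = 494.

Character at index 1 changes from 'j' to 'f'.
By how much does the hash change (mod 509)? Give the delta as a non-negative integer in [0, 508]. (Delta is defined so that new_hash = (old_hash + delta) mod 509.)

Answer: 25

Derivation:
Delta formula: (val(new) - val(old)) * B^(n-1-k) mod M
  val('f') - val('j') = 6 - 10 = -4
  B^(n-1-k) = 11^2 mod 509 = 121
  Delta = -4 * 121 mod 509 = 25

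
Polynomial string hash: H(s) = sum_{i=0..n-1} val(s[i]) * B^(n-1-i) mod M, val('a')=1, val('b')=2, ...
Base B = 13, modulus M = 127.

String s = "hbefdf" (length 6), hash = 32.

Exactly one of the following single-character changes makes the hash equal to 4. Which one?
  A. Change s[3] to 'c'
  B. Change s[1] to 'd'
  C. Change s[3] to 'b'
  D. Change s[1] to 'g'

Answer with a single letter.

Option A: s[3]='f'->'c', delta=(3-6)*13^2 mod 127 = 1, hash=32+1 mod 127 = 33
Option B: s[1]='b'->'d', delta=(4-2)*13^4 mod 127 = 99, hash=32+99 mod 127 = 4 <-- target
Option C: s[3]='f'->'b', delta=(2-6)*13^2 mod 127 = 86, hash=32+86 mod 127 = 118
Option D: s[1]='b'->'g', delta=(7-2)*13^4 mod 127 = 57, hash=32+57 mod 127 = 89

Answer: B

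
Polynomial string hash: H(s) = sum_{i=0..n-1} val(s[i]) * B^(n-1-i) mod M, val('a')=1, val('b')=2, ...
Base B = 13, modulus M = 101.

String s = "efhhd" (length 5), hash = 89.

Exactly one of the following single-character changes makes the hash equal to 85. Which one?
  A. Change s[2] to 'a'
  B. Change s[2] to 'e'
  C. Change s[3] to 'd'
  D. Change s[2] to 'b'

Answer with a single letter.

Answer: D

Derivation:
Option A: s[2]='h'->'a', delta=(1-8)*13^2 mod 101 = 29, hash=89+29 mod 101 = 17
Option B: s[2]='h'->'e', delta=(5-8)*13^2 mod 101 = 99, hash=89+99 mod 101 = 87
Option C: s[3]='h'->'d', delta=(4-8)*13^1 mod 101 = 49, hash=89+49 mod 101 = 37
Option D: s[2]='h'->'b', delta=(2-8)*13^2 mod 101 = 97, hash=89+97 mod 101 = 85 <-- target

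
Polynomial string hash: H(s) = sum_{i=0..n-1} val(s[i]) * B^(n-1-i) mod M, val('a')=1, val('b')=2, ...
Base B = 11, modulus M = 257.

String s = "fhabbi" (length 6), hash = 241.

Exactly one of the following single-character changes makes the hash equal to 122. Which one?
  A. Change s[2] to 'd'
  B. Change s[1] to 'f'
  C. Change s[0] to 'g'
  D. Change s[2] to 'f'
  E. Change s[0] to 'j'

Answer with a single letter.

Answer: A

Derivation:
Option A: s[2]='a'->'d', delta=(4-1)*11^3 mod 257 = 138, hash=241+138 mod 257 = 122 <-- target
Option B: s[1]='h'->'f', delta=(6-8)*11^4 mod 257 = 16, hash=241+16 mod 257 = 0
Option C: s[0]='f'->'g', delta=(7-6)*11^5 mod 257 = 169, hash=241+169 mod 257 = 153
Option D: s[2]='a'->'f', delta=(6-1)*11^3 mod 257 = 230, hash=241+230 mod 257 = 214
Option E: s[0]='f'->'j', delta=(10-6)*11^5 mod 257 = 162, hash=241+162 mod 257 = 146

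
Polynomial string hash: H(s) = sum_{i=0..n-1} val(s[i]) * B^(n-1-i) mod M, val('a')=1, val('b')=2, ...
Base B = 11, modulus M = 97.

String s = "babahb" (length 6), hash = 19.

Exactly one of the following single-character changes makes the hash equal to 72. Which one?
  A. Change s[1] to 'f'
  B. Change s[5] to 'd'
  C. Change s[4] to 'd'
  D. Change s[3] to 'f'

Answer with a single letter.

Answer: C

Derivation:
Option A: s[1]='a'->'f', delta=(6-1)*11^4 mod 97 = 67, hash=19+67 mod 97 = 86
Option B: s[5]='b'->'d', delta=(4-2)*11^0 mod 97 = 2, hash=19+2 mod 97 = 21
Option C: s[4]='h'->'d', delta=(4-8)*11^1 mod 97 = 53, hash=19+53 mod 97 = 72 <-- target
Option D: s[3]='a'->'f', delta=(6-1)*11^2 mod 97 = 23, hash=19+23 mod 97 = 42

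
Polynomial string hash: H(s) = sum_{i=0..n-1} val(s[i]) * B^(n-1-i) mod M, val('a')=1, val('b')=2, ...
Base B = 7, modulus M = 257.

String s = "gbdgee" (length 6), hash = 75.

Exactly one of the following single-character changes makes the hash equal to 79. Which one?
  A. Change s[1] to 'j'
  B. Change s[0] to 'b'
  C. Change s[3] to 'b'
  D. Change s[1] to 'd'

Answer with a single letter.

Answer: B

Derivation:
Option A: s[1]='b'->'j', delta=(10-2)*7^4 mod 257 = 190, hash=75+190 mod 257 = 8
Option B: s[0]='g'->'b', delta=(2-7)*7^5 mod 257 = 4, hash=75+4 mod 257 = 79 <-- target
Option C: s[3]='g'->'b', delta=(2-7)*7^2 mod 257 = 12, hash=75+12 mod 257 = 87
Option D: s[1]='b'->'d', delta=(4-2)*7^4 mod 257 = 176, hash=75+176 mod 257 = 251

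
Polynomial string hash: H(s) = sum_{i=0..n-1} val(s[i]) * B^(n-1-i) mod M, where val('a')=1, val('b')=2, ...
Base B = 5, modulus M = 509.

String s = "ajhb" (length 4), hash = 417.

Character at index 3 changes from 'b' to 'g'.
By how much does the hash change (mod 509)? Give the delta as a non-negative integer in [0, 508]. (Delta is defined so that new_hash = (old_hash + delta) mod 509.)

Delta formula: (val(new) - val(old)) * B^(n-1-k) mod M
  val('g') - val('b') = 7 - 2 = 5
  B^(n-1-k) = 5^0 mod 509 = 1
  Delta = 5 * 1 mod 509 = 5

Answer: 5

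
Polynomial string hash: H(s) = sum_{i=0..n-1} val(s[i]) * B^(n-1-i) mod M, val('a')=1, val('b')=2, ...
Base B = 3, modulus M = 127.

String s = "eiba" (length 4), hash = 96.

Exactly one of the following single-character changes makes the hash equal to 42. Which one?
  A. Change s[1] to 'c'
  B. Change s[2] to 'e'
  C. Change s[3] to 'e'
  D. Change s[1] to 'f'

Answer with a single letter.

Answer: A

Derivation:
Option A: s[1]='i'->'c', delta=(3-9)*3^2 mod 127 = 73, hash=96+73 mod 127 = 42 <-- target
Option B: s[2]='b'->'e', delta=(5-2)*3^1 mod 127 = 9, hash=96+9 mod 127 = 105
Option C: s[3]='a'->'e', delta=(5-1)*3^0 mod 127 = 4, hash=96+4 mod 127 = 100
Option D: s[1]='i'->'f', delta=(6-9)*3^2 mod 127 = 100, hash=96+100 mod 127 = 69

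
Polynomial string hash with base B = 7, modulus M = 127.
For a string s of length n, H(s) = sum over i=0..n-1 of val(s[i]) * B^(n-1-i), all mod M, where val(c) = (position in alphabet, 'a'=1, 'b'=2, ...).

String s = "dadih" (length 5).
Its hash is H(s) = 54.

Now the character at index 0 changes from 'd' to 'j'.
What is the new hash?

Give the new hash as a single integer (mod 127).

val('d') = 4, val('j') = 10
Position k = 0, exponent = n-1-k = 4
B^4 mod M = 7^4 mod 127 = 115
Delta = (10 - 4) * 115 mod 127 = 55
New hash = (54 + 55) mod 127 = 109

Answer: 109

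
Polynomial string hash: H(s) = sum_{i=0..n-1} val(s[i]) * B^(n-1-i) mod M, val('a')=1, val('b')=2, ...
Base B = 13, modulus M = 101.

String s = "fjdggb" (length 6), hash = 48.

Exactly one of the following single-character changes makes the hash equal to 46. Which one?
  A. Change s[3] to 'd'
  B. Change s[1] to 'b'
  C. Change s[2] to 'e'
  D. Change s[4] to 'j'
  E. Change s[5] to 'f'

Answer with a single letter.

Option A: s[3]='g'->'d', delta=(4-7)*13^2 mod 101 = 99, hash=48+99 mod 101 = 46 <-- target
Option B: s[1]='j'->'b', delta=(2-10)*13^4 mod 101 = 75, hash=48+75 mod 101 = 22
Option C: s[2]='d'->'e', delta=(5-4)*13^3 mod 101 = 76, hash=48+76 mod 101 = 23
Option D: s[4]='g'->'j', delta=(10-7)*13^1 mod 101 = 39, hash=48+39 mod 101 = 87
Option E: s[5]='b'->'f', delta=(6-2)*13^0 mod 101 = 4, hash=48+4 mod 101 = 52

Answer: A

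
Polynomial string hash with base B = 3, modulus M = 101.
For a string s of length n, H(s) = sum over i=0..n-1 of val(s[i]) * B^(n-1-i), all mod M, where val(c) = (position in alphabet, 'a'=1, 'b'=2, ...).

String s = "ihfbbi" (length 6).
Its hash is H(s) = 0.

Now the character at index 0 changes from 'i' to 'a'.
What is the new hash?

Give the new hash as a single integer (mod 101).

val('i') = 9, val('a') = 1
Position k = 0, exponent = n-1-k = 5
B^5 mod M = 3^5 mod 101 = 41
Delta = (1 - 9) * 41 mod 101 = 76
New hash = (0 + 76) mod 101 = 76

Answer: 76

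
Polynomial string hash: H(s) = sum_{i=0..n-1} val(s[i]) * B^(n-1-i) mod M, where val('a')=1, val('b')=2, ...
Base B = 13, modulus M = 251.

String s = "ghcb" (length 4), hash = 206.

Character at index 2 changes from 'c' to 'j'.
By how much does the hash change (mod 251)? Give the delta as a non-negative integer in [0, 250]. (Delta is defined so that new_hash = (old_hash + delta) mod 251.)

Delta formula: (val(new) - val(old)) * B^(n-1-k) mod M
  val('j') - val('c') = 10 - 3 = 7
  B^(n-1-k) = 13^1 mod 251 = 13
  Delta = 7 * 13 mod 251 = 91

Answer: 91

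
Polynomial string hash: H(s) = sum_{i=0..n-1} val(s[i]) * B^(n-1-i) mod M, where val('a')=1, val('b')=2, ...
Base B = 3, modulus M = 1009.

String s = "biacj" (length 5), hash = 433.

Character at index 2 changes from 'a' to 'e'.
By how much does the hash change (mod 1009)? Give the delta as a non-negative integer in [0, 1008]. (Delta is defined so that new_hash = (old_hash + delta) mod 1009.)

Delta formula: (val(new) - val(old)) * B^(n-1-k) mod M
  val('e') - val('a') = 5 - 1 = 4
  B^(n-1-k) = 3^2 mod 1009 = 9
  Delta = 4 * 9 mod 1009 = 36

Answer: 36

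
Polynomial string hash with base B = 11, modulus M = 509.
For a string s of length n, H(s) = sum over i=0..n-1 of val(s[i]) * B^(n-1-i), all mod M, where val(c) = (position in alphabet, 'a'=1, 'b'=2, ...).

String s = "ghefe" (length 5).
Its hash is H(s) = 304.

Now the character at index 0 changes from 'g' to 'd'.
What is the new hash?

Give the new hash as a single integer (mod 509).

val('g') = 7, val('d') = 4
Position k = 0, exponent = n-1-k = 4
B^4 mod M = 11^4 mod 509 = 389
Delta = (4 - 7) * 389 mod 509 = 360
New hash = (304 + 360) mod 509 = 155

Answer: 155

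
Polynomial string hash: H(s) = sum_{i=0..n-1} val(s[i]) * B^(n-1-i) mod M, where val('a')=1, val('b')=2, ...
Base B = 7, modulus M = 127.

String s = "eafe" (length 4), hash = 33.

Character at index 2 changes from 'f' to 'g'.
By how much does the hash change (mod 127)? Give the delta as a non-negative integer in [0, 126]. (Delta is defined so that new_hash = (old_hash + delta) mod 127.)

Delta formula: (val(new) - val(old)) * B^(n-1-k) mod M
  val('g') - val('f') = 7 - 6 = 1
  B^(n-1-k) = 7^1 mod 127 = 7
  Delta = 1 * 7 mod 127 = 7

Answer: 7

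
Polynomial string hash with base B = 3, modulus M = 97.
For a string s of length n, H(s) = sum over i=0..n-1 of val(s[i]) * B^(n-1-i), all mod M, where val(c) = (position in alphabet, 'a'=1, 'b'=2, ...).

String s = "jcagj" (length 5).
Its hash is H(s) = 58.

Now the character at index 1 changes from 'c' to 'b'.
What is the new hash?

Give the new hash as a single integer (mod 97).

val('c') = 3, val('b') = 2
Position k = 1, exponent = n-1-k = 3
B^3 mod M = 3^3 mod 97 = 27
Delta = (2 - 3) * 27 mod 97 = 70
New hash = (58 + 70) mod 97 = 31

Answer: 31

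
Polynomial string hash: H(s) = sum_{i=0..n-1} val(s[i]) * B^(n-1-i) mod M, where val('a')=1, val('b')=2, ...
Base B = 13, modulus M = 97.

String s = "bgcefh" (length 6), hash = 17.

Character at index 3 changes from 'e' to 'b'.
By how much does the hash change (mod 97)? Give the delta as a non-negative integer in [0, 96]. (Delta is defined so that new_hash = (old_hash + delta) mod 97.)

Delta formula: (val(new) - val(old)) * B^(n-1-k) mod M
  val('b') - val('e') = 2 - 5 = -3
  B^(n-1-k) = 13^2 mod 97 = 72
  Delta = -3 * 72 mod 97 = 75

Answer: 75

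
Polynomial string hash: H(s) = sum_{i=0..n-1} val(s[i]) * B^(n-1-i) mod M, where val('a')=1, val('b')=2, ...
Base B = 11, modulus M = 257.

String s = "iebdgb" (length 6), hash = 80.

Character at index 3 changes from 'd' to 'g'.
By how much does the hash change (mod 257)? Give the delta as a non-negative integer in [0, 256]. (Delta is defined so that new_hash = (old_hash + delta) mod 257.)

Answer: 106

Derivation:
Delta formula: (val(new) - val(old)) * B^(n-1-k) mod M
  val('g') - val('d') = 7 - 4 = 3
  B^(n-1-k) = 11^2 mod 257 = 121
  Delta = 3 * 121 mod 257 = 106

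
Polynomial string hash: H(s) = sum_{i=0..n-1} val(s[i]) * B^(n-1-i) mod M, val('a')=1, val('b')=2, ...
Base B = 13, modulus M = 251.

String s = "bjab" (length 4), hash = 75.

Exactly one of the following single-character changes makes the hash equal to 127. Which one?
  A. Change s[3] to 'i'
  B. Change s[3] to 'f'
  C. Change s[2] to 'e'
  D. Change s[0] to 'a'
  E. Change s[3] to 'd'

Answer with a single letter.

Answer: C

Derivation:
Option A: s[3]='b'->'i', delta=(9-2)*13^0 mod 251 = 7, hash=75+7 mod 251 = 82
Option B: s[3]='b'->'f', delta=(6-2)*13^0 mod 251 = 4, hash=75+4 mod 251 = 79
Option C: s[2]='a'->'e', delta=(5-1)*13^1 mod 251 = 52, hash=75+52 mod 251 = 127 <-- target
Option D: s[0]='b'->'a', delta=(1-2)*13^3 mod 251 = 62, hash=75+62 mod 251 = 137
Option E: s[3]='b'->'d', delta=(4-2)*13^0 mod 251 = 2, hash=75+2 mod 251 = 77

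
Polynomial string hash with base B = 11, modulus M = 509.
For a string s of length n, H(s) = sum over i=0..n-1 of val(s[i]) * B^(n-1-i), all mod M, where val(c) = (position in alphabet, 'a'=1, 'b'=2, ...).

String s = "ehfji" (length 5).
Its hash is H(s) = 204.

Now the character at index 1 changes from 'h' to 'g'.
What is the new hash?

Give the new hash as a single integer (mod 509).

val('h') = 8, val('g') = 7
Position k = 1, exponent = n-1-k = 3
B^3 mod M = 11^3 mod 509 = 313
Delta = (7 - 8) * 313 mod 509 = 196
New hash = (204 + 196) mod 509 = 400

Answer: 400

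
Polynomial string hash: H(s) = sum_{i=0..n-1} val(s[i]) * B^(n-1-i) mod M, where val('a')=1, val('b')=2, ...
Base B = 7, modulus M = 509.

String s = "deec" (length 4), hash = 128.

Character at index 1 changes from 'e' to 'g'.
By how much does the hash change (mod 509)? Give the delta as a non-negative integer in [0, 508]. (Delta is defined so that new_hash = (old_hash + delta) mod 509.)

Delta formula: (val(new) - val(old)) * B^(n-1-k) mod M
  val('g') - val('e') = 7 - 5 = 2
  B^(n-1-k) = 7^2 mod 509 = 49
  Delta = 2 * 49 mod 509 = 98

Answer: 98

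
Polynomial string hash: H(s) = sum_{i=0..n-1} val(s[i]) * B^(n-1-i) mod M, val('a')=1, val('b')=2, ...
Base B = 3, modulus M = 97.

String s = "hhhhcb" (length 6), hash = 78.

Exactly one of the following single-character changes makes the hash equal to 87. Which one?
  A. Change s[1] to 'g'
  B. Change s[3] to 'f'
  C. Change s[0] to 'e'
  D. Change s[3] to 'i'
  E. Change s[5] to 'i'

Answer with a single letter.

Option A: s[1]='h'->'g', delta=(7-8)*3^4 mod 97 = 16, hash=78+16 mod 97 = 94
Option B: s[3]='h'->'f', delta=(6-8)*3^2 mod 97 = 79, hash=78+79 mod 97 = 60
Option C: s[0]='h'->'e', delta=(5-8)*3^5 mod 97 = 47, hash=78+47 mod 97 = 28
Option D: s[3]='h'->'i', delta=(9-8)*3^2 mod 97 = 9, hash=78+9 mod 97 = 87 <-- target
Option E: s[5]='b'->'i', delta=(9-2)*3^0 mod 97 = 7, hash=78+7 mod 97 = 85

Answer: D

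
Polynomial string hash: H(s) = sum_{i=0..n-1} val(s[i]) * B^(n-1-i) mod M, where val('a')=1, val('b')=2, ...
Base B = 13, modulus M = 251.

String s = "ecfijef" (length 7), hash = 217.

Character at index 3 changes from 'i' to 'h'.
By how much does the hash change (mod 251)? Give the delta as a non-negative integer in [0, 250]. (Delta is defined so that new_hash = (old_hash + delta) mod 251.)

Delta formula: (val(new) - val(old)) * B^(n-1-k) mod M
  val('h') - val('i') = 8 - 9 = -1
  B^(n-1-k) = 13^3 mod 251 = 189
  Delta = -1 * 189 mod 251 = 62

Answer: 62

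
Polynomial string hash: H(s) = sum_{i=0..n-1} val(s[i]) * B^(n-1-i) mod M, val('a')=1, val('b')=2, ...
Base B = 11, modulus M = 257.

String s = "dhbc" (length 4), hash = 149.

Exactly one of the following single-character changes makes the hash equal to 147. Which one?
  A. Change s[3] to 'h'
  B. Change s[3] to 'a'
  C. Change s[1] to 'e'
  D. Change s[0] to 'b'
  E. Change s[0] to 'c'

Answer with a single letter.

Answer: B

Derivation:
Option A: s[3]='c'->'h', delta=(8-3)*11^0 mod 257 = 5, hash=149+5 mod 257 = 154
Option B: s[3]='c'->'a', delta=(1-3)*11^0 mod 257 = 255, hash=149+255 mod 257 = 147 <-- target
Option C: s[1]='h'->'e', delta=(5-8)*11^2 mod 257 = 151, hash=149+151 mod 257 = 43
Option D: s[0]='d'->'b', delta=(2-4)*11^3 mod 257 = 165, hash=149+165 mod 257 = 57
Option E: s[0]='d'->'c', delta=(3-4)*11^3 mod 257 = 211, hash=149+211 mod 257 = 103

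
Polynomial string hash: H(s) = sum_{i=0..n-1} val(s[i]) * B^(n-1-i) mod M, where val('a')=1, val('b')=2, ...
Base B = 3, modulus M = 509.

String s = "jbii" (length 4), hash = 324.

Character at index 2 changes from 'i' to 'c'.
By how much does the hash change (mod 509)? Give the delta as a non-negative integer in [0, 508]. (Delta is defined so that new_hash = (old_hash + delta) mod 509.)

Answer: 491

Derivation:
Delta formula: (val(new) - val(old)) * B^(n-1-k) mod M
  val('c') - val('i') = 3 - 9 = -6
  B^(n-1-k) = 3^1 mod 509 = 3
  Delta = -6 * 3 mod 509 = 491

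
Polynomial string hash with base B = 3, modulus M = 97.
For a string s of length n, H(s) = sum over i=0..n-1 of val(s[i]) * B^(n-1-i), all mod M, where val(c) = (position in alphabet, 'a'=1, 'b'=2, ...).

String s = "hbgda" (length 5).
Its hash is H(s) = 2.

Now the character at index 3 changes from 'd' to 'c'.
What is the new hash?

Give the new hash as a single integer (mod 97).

val('d') = 4, val('c') = 3
Position k = 3, exponent = n-1-k = 1
B^1 mod M = 3^1 mod 97 = 3
Delta = (3 - 4) * 3 mod 97 = 94
New hash = (2 + 94) mod 97 = 96

Answer: 96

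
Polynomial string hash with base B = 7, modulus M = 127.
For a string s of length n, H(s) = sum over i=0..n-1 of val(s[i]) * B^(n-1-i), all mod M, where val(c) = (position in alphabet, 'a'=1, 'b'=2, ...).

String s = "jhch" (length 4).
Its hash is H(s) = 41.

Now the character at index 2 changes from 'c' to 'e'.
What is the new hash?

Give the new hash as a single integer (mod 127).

Answer: 55

Derivation:
val('c') = 3, val('e') = 5
Position k = 2, exponent = n-1-k = 1
B^1 mod M = 7^1 mod 127 = 7
Delta = (5 - 3) * 7 mod 127 = 14
New hash = (41 + 14) mod 127 = 55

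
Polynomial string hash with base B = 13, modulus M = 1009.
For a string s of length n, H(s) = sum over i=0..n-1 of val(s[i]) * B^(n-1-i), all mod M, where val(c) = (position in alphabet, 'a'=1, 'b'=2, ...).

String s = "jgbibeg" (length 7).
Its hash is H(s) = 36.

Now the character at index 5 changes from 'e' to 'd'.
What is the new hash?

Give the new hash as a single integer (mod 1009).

Answer: 23

Derivation:
val('e') = 5, val('d') = 4
Position k = 5, exponent = n-1-k = 1
B^1 mod M = 13^1 mod 1009 = 13
Delta = (4 - 5) * 13 mod 1009 = 996
New hash = (36 + 996) mod 1009 = 23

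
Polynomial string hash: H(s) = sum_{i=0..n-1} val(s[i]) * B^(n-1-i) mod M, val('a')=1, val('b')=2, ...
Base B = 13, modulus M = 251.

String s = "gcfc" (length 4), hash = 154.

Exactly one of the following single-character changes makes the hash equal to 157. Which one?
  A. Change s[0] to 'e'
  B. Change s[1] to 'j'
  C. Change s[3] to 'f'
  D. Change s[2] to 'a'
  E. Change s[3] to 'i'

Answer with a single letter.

Option A: s[0]='g'->'e', delta=(5-7)*13^3 mod 251 = 124, hash=154+124 mod 251 = 27
Option B: s[1]='c'->'j', delta=(10-3)*13^2 mod 251 = 179, hash=154+179 mod 251 = 82
Option C: s[3]='c'->'f', delta=(6-3)*13^0 mod 251 = 3, hash=154+3 mod 251 = 157 <-- target
Option D: s[2]='f'->'a', delta=(1-6)*13^1 mod 251 = 186, hash=154+186 mod 251 = 89
Option E: s[3]='c'->'i', delta=(9-3)*13^0 mod 251 = 6, hash=154+6 mod 251 = 160

Answer: C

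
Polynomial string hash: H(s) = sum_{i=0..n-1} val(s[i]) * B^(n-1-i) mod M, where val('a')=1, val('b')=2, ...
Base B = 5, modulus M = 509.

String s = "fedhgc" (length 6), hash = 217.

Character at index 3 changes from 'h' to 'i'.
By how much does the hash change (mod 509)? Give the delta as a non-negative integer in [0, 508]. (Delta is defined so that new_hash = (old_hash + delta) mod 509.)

Answer: 25

Derivation:
Delta formula: (val(new) - val(old)) * B^(n-1-k) mod M
  val('i') - val('h') = 9 - 8 = 1
  B^(n-1-k) = 5^2 mod 509 = 25
  Delta = 1 * 25 mod 509 = 25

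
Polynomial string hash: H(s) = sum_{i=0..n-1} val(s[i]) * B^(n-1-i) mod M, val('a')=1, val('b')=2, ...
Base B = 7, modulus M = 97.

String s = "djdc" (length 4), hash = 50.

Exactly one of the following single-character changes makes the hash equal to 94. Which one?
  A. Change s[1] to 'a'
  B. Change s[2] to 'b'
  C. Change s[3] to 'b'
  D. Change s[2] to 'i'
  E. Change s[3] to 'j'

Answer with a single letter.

Answer: A

Derivation:
Option A: s[1]='j'->'a', delta=(1-10)*7^2 mod 97 = 44, hash=50+44 mod 97 = 94 <-- target
Option B: s[2]='d'->'b', delta=(2-4)*7^1 mod 97 = 83, hash=50+83 mod 97 = 36
Option C: s[3]='c'->'b', delta=(2-3)*7^0 mod 97 = 96, hash=50+96 mod 97 = 49
Option D: s[2]='d'->'i', delta=(9-4)*7^1 mod 97 = 35, hash=50+35 mod 97 = 85
Option E: s[3]='c'->'j', delta=(10-3)*7^0 mod 97 = 7, hash=50+7 mod 97 = 57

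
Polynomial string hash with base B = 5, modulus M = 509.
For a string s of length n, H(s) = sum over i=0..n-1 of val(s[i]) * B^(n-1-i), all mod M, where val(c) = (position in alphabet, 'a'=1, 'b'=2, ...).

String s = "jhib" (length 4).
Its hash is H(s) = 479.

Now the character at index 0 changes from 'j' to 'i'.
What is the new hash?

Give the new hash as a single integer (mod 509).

val('j') = 10, val('i') = 9
Position k = 0, exponent = n-1-k = 3
B^3 mod M = 5^3 mod 509 = 125
Delta = (9 - 10) * 125 mod 509 = 384
New hash = (479 + 384) mod 509 = 354

Answer: 354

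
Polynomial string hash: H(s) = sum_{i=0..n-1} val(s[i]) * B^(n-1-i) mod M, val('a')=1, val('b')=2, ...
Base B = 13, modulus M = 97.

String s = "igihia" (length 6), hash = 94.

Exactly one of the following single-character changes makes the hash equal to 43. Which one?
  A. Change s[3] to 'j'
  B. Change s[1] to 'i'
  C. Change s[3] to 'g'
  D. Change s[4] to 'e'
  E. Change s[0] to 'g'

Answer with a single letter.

Option A: s[3]='h'->'j', delta=(10-8)*13^2 mod 97 = 47, hash=94+47 mod 97 = 44
Option B: s[1]='g'->'i', delta=(9-7)*13^4 mod 97 = 86, hash=94+86 mod 97 = 83
Option C: s[3]='h'->'g', delta=(7-8)*13^2 mod 97 = 25, hash=94+25 mod 97 = 22
Option D: s[4]='i'->'e', delta=(5-9)*13^1 mod 97 = 45, hash=94+45 mod 97 = 42
Option E: s[0]='i'->'g', delta=(7-9)*13^5 mod 97 = 46, hash=94+46 mod 97 = 43 <-- target

Answer: E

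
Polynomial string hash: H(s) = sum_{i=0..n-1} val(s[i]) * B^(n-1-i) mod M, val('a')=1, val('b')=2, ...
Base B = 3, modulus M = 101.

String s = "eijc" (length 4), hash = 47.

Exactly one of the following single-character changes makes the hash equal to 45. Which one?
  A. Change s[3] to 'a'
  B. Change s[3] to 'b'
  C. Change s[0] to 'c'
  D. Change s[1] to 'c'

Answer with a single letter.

Answer: A

Derivation:
Option A: s[3]='c'->'a', delta=(1-3)*3^0 mod 101 = 99, hash=47+99 mod 101 = 45 <-- target
Option B: s[3]='c'->'b', delta=(2-3)*3^0 mod 101 = 100, hash=47+100 mod 101 = 46
Option C: s[0]='e'->'c', delta=(3-5)*3^3 mod 101 = 47, hash=47+47 mod 101 = 94
Option D: s[1]='i'->'c', delta=(3-9)*3^2 mod 101 = 47, hash=47+47 mod 101 = 94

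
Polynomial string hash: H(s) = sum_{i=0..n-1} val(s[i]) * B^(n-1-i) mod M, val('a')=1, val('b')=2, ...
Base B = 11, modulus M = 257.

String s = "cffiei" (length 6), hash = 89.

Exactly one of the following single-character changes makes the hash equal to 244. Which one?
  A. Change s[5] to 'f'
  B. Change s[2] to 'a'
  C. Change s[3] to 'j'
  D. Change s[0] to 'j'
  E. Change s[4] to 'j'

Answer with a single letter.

Answer: D

Derivation:
Option A: s[5]='i'->'f', delta=(6-9)*11^0 mod 257 = 254, hash=89+254 mod 257 = 86
Option B: s[2]='f'->'a', delta=(1-6)*11^3 mod 257 = 27, hash=89+27 mod 257 = 116
Option C: s[3]='i'->'j', delta=(10-9)*11^2 mod 257 = 121, hash=89+121 mod 257 = 210
Option D: s[0]='c'->'j', delta=(10-3)*11^5 mod 257 = 155, hash=89+155 mod 257 = 244 <-- target
Option E: s[4]='e'->'j', delta=(10-5)*11^1 mod 257 = 55, hash=89+55 mod 257 = 144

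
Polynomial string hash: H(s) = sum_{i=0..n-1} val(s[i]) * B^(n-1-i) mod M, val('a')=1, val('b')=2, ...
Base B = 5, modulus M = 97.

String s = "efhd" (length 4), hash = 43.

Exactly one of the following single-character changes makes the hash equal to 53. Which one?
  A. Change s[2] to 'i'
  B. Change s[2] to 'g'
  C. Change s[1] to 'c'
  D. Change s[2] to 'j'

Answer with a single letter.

Option A: s[2]='h'->'i', delta=(9-8)*5^1 mod 97 = 5, hash=43+5 mod 97 = 48
Option B: s[2]='h'->'g', delta=(7-8)*5^1 mod 97 = 92, hash=43+92 mod 97 = 38
Option C: s[1]='f'->'c', delta=(3-6)*5^2 mod 97 = 22, hash=43+22 mod 97 = 65
Option D: s[2]='h'->'j', delta=(10-8)*5^1 mod 97 = 10, hash=43+10 mod 97 = 53 <-- target

Answer: D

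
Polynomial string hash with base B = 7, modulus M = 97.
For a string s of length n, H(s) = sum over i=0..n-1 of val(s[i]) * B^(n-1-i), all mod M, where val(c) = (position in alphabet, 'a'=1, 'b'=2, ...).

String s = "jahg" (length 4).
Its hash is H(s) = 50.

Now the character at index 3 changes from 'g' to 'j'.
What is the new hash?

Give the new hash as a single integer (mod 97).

Answer: 53

Derivation:
val('g') = 7, val('j') = 10
Position k = 3, exponent = n-1-k = 0
B^0 mod M = 7^0 mod 97 = 1
Delta = (10 - 7) * 1 mod 97 = 3
New hash = (50 + 3) mod 97 = 53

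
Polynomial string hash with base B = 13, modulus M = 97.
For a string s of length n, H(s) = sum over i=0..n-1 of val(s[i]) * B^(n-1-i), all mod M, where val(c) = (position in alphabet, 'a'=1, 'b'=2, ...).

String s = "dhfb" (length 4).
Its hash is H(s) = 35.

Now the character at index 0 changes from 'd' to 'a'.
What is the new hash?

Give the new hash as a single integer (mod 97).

Answer: 40

Derivation:
val('d') = 4, val('a') = 1
Position k = 0, exponent = n-1-k = 3
B^3 mod M = 13^3 mod 97 = 63
Delta = (1 - 4) * 63 mod 97 = 5
New hash = (35 + 5) mod 97 = 40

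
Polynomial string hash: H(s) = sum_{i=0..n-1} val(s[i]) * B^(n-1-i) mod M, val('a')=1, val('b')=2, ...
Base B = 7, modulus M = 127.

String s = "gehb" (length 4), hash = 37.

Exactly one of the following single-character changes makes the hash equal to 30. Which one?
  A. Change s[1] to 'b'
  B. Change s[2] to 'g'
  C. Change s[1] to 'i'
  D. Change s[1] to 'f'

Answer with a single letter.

Answer: B

Derivation:
Option A: s[1]='e'->'b', delta=(2-5)*7^2 mod 127 = 107, hash=37+107 mod 127 = 17
Option B: s[2]='h'->'g', delta=(7-8)*7^1 mod 127 = 120, hash=37+120 mod 127 = 30 <-- target
Option C: s[1]='e'->'i', delta=(9-5)*7^2 mod 127 = 69, hash=37+69 mod 127 = 106
Option D: s[1]='e'->'f', delta=(6-5)*7^2 mod 127 = 49, hash=37+49 mod 127 = 86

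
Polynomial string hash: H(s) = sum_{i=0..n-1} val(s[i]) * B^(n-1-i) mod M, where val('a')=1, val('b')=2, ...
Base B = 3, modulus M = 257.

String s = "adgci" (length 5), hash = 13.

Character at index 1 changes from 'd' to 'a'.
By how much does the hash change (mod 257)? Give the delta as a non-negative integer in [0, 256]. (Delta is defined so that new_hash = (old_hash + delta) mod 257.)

Delta formula: (val(new) - val(old)) * B^(n-1-k) mod M
  val('a') - val('d') = 1 - 4 = -3
  B^(n-1-k) = 3^3 mod 257 = 27
  Delta = -3 * 27 mod 257 = 176

Answer: 176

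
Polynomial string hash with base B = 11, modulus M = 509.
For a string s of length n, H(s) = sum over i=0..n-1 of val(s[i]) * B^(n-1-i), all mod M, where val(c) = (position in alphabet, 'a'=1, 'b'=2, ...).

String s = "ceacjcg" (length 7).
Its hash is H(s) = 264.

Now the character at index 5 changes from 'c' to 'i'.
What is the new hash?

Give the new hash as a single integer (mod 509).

val('c') = 3, val('i') = 9
Position k = 5, exponent = n-1-k = 1
B^1 mod M = 11^1 mod 509 = 11
Delta = (9 - 3) * 11 mod 509 = 66
New hash = (264 + 66) mod 509 = 330

Answer: 330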